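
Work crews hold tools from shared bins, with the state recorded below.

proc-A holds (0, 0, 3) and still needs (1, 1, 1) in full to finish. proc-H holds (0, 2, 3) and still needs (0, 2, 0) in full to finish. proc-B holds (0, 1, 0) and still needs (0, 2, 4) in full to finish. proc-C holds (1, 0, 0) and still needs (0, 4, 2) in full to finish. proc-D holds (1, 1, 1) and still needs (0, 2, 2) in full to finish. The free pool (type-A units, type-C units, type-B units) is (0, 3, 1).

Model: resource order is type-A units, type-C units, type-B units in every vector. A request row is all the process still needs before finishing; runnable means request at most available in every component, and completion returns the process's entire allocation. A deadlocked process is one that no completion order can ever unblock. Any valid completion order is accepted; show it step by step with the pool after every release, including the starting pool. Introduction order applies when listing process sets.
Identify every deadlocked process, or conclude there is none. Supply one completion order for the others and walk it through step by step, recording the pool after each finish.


No process is deadlocked.
Key observation: the pool covers proc-H at once, and every later process fits after earlier releases.
The rest can finish in the order proc-H, proc-D, proc-C, proc-A, proc-B. Verifying each step:
  pool = (0, 3, 1)
  run proc-H (needs (0, 2, 0), free (0, 3, 1)); after release of (0, 2, 3) the pool is (0, 5, 4)
  run proc-D (needs (0, 2, 2), free (0, 5, 4)); after release of (1, 1, 1) the pool is (1, 6, 5)
  run proc-C (needs (0, 4, 2), free (1, 6, 5)); after release of (1, 0, 0) the pool is (2, 6, 5)
  run proc-A (needs (1, 1, 1), free (2, 6, 5)); after release of (0, 0, 3) the pool is (2, 6, 8)
  run proc-B (needs (0, 2, 4), free (2, 6, 8)); after release of (0, 1, 0) the pool is (2, 7, 8)


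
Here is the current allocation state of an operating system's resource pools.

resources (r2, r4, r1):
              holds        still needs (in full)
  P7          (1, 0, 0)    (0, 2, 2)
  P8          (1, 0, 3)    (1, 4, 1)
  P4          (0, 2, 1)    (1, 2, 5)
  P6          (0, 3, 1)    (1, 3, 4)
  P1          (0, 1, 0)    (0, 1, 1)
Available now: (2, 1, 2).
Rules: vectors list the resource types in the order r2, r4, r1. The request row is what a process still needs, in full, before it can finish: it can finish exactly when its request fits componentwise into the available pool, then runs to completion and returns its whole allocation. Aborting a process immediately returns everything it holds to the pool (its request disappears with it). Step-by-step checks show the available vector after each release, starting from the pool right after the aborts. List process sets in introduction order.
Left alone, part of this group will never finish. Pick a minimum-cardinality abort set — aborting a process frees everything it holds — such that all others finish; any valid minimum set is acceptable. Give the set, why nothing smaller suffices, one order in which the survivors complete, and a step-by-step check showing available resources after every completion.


The answer: abort P4.
Key observation: before aborting P4, P8 was permanently blocked — no order could ever run it; afterwards it completes at step 3.
Minimality: the empty abort set fails — the state is deadlocked as it stands.
One survivor order: P7, P1, P8, P6. Walking it through (post-abort pool first):
  pool = (2, 3, 3)
  P7 needs (0, 2, 2) <= (2, 3, 3) -> finishes; pool += (1, 0, 0) = (3, 3, 3)
  P1 needs (0, 1, 1) <= (3, 3, 3) -> finishes; pool += (0, 1, 0) = (3, 4, 3)
  P8 needs (1, 4, 1) <= (3, 4, 3) -> finishes; pool += (1, 0, 3) = (4, 4, 6)
  P6 needs (1, 3, 4) <= (4, 4, 6) -> finishes; pool += (0, 3, 1) = (4, 7, 7)


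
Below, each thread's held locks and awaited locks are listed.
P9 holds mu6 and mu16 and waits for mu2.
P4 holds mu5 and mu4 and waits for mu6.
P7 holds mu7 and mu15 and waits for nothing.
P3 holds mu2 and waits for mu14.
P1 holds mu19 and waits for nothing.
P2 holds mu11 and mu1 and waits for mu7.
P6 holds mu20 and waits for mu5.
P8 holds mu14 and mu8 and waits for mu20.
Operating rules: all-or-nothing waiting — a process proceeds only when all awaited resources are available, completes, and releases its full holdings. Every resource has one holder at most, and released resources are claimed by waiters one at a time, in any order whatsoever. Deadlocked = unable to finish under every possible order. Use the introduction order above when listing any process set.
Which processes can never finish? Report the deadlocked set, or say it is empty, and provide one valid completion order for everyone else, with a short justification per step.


The deadlocked set is P9, P4, P3, P6 and P8.
Key observation: the waits loop around P9 -> P3 -> P8 -> P6 -> P4 -> P9 with no way out; no other process is dragged down with it.
One completion order for the rest: P7, P1, P2.
Verifying each step:
  P7: no waits; runs immediately, freeing mu7 and mu15
  P1: no waits; runs immediately, freeing mu19
  P2: everything it awaited (mu7) is free; runs, freeing mu11 and mu1


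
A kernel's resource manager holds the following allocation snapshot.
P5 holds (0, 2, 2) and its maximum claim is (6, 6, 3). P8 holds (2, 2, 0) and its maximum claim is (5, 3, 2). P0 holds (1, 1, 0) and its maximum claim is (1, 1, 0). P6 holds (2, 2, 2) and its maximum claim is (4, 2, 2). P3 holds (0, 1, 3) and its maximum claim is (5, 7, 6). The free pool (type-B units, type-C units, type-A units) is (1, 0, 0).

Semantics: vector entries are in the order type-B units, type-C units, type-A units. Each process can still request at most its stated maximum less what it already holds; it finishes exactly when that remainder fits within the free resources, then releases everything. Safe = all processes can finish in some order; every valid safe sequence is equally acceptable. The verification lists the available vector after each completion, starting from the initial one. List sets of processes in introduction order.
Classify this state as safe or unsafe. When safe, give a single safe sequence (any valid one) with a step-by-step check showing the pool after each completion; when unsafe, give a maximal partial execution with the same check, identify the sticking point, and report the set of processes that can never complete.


The state is SAFE; one workable sequence: P0, P6, P8, P5, P3.
Key observation: the first exact fit in this order is P6 — it needs (2, 0, 0) with (2, 1, 0) free, meeting a requested resource to the last unit.
Check, step by step:
  pool = (1, 0, 0)
  run P0 (needs (0, 0, 0), free (1, 0, 0)); after release of (1, 1, 0) the pool is (2, 1, 0)
  run P6 (needs (2, 0, 0), free (2, 1, 0)); after release of (2, 2, 2) the pool is (4, 3, 2)
  run P8 (needs (3, 1, 2), free (4, 3, 2)); after release of (2, 2, 0) the pool is (6, 5, 2)
  run P5 (needs (6, 4, 1), free (6, 5, 2)); after release of (0, 2, 2) the pool is (6, 7, 4)
  run P3 (needs (5, 6, 3), free (6, 7, 4)); after release of (0, 1, 3) the pool is (6, 8, 7)


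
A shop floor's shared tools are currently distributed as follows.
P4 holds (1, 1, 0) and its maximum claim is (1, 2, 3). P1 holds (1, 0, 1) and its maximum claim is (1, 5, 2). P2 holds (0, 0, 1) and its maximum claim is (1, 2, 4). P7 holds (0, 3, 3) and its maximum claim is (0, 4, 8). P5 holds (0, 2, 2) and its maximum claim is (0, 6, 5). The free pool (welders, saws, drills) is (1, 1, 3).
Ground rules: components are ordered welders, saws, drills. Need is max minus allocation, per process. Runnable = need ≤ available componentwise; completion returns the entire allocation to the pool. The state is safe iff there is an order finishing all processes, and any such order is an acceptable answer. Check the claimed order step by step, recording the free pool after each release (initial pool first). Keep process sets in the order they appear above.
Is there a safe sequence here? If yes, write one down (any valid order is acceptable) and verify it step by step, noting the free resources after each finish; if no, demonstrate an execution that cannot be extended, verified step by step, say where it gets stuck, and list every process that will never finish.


The state is UNSAFE.
Key observation: after P4, P2 the pool peaks at (2, 2, 4), and each blocked process is short somewhere: P1 on saws; P7 on drills; P5 on saws.
A maximal execution: P4, P2 — then nothing else fits. Verifying each step:
  pool = (1, 1, 3)
  run P4 (needs (0, 1, 3), free (1, 1, 3)); after release of (1, 1, 0) the pool is (2, 2, 3)
  run P2 (needs (1, 2, 3), free (2, 2, 3)); after release of (0, 0, 1) the pool is (2, 2, 4)
  P1 still needs (0, 5, 1) but only (2, 2, 4) is free — short on saws
  P7 still needs (0, 1, 5) but only (2, 2, 4) is free — short on drills
  P5 still needs (0, 4, 3) but only (2, 2, 4) is free — short on saws
Never able to finish: P1, P7 and P5.


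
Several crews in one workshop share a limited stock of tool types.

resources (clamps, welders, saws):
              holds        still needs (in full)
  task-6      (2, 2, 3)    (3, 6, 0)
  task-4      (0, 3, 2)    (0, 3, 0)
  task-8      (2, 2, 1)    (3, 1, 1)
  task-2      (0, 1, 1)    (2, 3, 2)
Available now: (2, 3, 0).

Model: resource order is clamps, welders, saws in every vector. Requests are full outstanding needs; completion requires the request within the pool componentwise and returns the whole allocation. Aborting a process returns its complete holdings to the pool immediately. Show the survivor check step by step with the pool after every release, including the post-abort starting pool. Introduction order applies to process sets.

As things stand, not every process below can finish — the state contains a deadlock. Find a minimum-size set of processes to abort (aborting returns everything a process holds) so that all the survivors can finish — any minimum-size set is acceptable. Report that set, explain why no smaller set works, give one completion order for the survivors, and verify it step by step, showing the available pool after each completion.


Abort task-8.
Key observation: task-6 had no path to completion before; after the abort of task-8 ((2, 2, 1) returned), step 3 is where it fits.
Why nothing smaller works: aborting no one leaves the state deadlocked as given.
Survivors finish in the order: task-4, task-2, task-6. Walking it through (pool after the aborts first):
  pool = (4, 5, 1)
  run task-4 (needs (0, 3, 0), free (4, 5, 1)); after release of (0, 3, 2) the pool is (4, 8, 3)
  run task-2 (needs (2, 3, 2), free (4, 8, 3)); after release of (0, 1, 1) the pool is (4, 9, 4)
  run task-6 (needs (3, 6, 0), free (4, 9, 4)); after release of (2, 2, 3) the pool is (6, 11, 7)


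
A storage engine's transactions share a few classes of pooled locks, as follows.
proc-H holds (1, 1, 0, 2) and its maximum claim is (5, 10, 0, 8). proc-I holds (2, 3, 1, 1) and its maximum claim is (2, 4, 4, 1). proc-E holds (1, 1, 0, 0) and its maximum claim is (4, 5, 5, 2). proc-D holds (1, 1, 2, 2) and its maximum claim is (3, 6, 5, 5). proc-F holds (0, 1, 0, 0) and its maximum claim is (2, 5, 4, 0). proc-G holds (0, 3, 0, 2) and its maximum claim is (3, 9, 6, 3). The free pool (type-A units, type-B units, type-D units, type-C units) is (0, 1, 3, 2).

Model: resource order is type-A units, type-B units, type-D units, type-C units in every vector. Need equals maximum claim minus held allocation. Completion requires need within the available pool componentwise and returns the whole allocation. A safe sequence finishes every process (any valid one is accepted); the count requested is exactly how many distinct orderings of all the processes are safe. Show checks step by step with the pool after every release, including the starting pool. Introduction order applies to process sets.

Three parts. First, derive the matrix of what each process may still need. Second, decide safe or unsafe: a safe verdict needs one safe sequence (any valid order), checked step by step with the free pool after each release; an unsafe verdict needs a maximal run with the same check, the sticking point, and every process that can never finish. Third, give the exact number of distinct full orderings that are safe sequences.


(1) Remaining need (order type-A units, type-B units, type-D units, type-C units):
  proc-H: (4, 9, 0, 6)
  proc-I: (0, 1, 3, 0)
  proc-E: (3, 4, 5, 2)
  proc-D: (2, 5, 3, 3)
  proc-F: (2, 4, 4, 0)
  proc-G: (3, 6, 6, 1)
(2) The state is SAFE; one workable sequence: proc-I, proc-F, proc-D, proc-E, proc-G, proc-H.
Key observation: reading the order forward, proc-I is the first process whose need (0, 1, 3, 0) meets the free pool (0, 1, 3, 2) exactly on a resource it requests.
Walking it through:
  pool = (0, 1, 3, 2)
  proc-I: need (0, 1, 3, 0) fits (0, 1, 3, 2); releases (2, 3, 1, 1), pool now (2, 4, 4, 3)
  proc-F: need (2, 4, 4, 0) fits (2, 4, 4, 3); releases (0, 1, 0, 0), pool now (2, 5, 4, 3)
  proc-D: need (2, 5, 3, 3) fits (2, 5, 4, 3); releases (1, 1, 2, 2), pool now (3, 6, 6, 5)
  proc-E: need (3, 4, 5, 2) fits (3, 6, 6, 5); releases (1, 1, 0, 0), pool now (4, 7, 6, 5)
  proc-G: need (3, 6, 6, 1) fits (4, 7, 6, 5); releases (0, 3, 0, 2), pool now (4, 10, 6, 7)
  proc-H: need (4, 9, 0, 6) fits (4, 10, 6, 7); releases (1, 1, 0, 2), pool now (5, 11, 6, 9)
(3) Precisely 2 of the possible complete orderings are safe sequences.


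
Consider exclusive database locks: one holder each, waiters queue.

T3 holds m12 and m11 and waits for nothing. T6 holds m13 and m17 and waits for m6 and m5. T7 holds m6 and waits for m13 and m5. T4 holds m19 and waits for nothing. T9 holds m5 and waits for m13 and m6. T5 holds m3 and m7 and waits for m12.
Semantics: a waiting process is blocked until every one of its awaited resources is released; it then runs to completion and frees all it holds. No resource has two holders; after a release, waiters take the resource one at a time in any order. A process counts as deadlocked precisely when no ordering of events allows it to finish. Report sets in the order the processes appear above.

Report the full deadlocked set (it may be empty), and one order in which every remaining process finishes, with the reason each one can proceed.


Deadlocked: T6, T7 and T9.
Key observation: the loop T6 -> T7 -> T6 blocks itself forever; T9 is caught in further circular waits.
One completion order for the rest: T4, T3, T5.
Step-by-step check:
  T4: no waits; runs immediately, freeing m19
  T3: no waits; runs immediately, freeing m12 and m11
  T5: everything it awaited (m12) is free; runs, freeing m3 and m7


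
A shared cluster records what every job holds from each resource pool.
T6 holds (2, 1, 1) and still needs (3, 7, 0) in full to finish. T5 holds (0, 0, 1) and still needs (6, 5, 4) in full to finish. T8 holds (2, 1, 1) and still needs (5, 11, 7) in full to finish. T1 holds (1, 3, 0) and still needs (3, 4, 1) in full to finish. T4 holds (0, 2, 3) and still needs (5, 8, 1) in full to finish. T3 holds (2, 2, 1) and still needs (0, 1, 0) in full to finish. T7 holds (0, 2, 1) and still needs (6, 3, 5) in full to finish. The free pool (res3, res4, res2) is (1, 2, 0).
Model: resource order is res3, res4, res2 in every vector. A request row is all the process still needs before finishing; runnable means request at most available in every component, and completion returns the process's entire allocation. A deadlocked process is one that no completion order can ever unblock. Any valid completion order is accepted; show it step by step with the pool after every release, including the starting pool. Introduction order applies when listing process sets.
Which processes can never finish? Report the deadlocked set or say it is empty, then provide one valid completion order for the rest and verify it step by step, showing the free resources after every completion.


The deadlocked set is empty.
Key observation: the pool covers T3 at once, and every later process fits after earlier releases.
A valid finishing order for the others: T3, T1, T6, T4, T7, T5, T8. Verifying each step:
  pool = (1, 2, 0)
  T3 needs (0, 1, 0) <= (1, 2, 0) -> finishes; pool += (2, 2, 1) = (3, 4, 1)
  T1 needs (3, 4, 1) <= (3, 4, 1) -> finishes; pool += (1, 3, 0) = (4, 7, 1)
  T6 needs (3, 7, 0) <= (4, 7, 1) -> finishes; pool += (2, 1, 1) = (6, 8, 2)
  T4 needs (5, 8, 1) <= (6, 8, 2) -> finishes; pool += (0, 2, 3) = (6, 10, 5)
  T7 needs (6, 3, 5) <= (6, 10, 5) -> finishes; pool += (0, 2, 1) = (6, 12, 6)
  T5 needs (6, 5, 4) <= (6, 12, 6) -> finishes; pool += (0, 0, 1) = (6, 12, 7)
  T8 needs (5, 11, 7) <= (6, 12, 7) -> finishes; pool += (2, 1, 1) = (8, 13, 8)


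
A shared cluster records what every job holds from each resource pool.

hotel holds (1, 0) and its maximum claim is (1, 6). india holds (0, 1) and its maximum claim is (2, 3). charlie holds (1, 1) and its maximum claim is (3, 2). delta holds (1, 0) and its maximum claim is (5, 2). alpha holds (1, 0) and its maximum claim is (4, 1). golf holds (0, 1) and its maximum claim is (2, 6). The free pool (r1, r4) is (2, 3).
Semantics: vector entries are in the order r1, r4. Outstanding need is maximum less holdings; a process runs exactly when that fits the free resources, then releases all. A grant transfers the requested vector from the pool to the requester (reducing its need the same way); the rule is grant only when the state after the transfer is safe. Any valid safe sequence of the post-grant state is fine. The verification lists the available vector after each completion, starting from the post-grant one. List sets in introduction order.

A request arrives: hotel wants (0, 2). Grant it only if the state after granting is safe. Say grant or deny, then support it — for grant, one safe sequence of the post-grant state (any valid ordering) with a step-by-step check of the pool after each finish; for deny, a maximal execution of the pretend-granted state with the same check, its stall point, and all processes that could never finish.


DENY — the pretend-granted state is unsafe.
Key observation: after charlie, alpha, delta, india complete, (5, 3) is the best the pool ever gets, yet each leftover process wants more r4.
Pretend the grant happened; the run charlie, alpha, delta, india goes as far as possible. Check, step by step:
  pool = (2, 1)
  charlie needs (2, 1) <= (2, 1) -> finishes; pool += (1, 1) = (3, 2)
  alpha needs (3, 1) <= (3, 2) -> finishes; pool += (1, 0) = (4, 2)
  delta needs (4, 2) <= (4, 2) -> finishes; pool += (1, 0) = (5, 2)
  india needs (2, 2) <= (5, 2) -> finishes; pool += (0, 1) = (5, 3)
  hotel cannot run: need (0, 4) vs free (5, 3) (insufficient r4)
  golf cannot run: need (2, 5) vs free (5, 3) (insufficient r4)
Processes that could never finish after the grant: hotel and golf.


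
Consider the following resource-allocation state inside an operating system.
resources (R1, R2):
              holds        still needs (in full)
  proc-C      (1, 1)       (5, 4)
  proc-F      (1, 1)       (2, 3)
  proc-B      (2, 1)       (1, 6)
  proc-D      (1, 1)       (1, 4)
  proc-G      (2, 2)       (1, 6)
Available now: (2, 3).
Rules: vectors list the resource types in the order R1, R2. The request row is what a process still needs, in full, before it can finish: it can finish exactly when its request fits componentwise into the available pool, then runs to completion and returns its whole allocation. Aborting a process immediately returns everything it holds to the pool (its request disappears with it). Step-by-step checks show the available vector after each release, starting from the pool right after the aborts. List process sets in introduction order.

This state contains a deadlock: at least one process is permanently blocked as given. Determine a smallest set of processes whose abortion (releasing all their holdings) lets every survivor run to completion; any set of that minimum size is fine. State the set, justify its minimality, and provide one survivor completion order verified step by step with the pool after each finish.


Minimum abort set: proc-G.
Key observation: the deadlocked proc-C becomes finishable only because proc-G released (2, 2); it completes at step 2 below.
No smaller set exists: with zero aborts the deadlock remains.
Survivors finish in the order: proc-F, proc-C, proc-B, proc-D. Walking it through (pool after the aborts first):
  pool = (4, 5)
  proc-F: need (2, 3) fits (4, 5); releases (1, 1), pool now (5, 6)
  proc-C: need (5, 4) fits (5, 6); releases (1, 1), pool now (6, 7)
  proc-B: need (1, 6) fits (6, 7); releases (2, 1), pool now (8, 8)
  proc-D: need (1, 4) fits (8, 8); releases (1, 1), pool now (9, 9)


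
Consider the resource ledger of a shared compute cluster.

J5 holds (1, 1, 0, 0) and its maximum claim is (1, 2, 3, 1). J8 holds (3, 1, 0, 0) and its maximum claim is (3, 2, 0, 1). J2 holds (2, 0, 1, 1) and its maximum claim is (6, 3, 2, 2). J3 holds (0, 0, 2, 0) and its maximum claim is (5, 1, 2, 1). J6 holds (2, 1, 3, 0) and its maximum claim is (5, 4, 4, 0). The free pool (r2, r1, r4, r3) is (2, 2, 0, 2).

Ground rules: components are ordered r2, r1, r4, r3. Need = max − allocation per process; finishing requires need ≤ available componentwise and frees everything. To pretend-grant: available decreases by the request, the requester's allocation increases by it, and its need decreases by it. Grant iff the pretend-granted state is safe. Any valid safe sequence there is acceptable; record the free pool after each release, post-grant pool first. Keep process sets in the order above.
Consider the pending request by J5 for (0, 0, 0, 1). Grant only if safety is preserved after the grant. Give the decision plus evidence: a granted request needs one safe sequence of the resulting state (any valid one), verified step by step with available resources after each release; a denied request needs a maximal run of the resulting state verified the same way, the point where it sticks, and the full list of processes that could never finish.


GRANT — the state after the grant stays safe, e.g. via J8, J3, J2, J5, J6.
Key observation: with (2, 2, 0, 1) left after the transfer, J8 can run at once — the state stays safe.
Check on the post-grant state, step by step:
  pool = (2, 2, 0, 1)
  J8 needs (0, 1, 0, 1) <= (2, 2, 0, 1) -> finishes; pool += (3, 1, 0, 0) = (5, 3, 0, 1)
  J3 needs (5, 1, 0, 1) <= (5, 3, 0, 1) -> finishes; pool += (0, 0, 2, 0) = (5, 3, 2, 1)
  J2 needs (4, 3, 1, 1) <= (5, 3, 2, 1) -> finishes; pool += (2, 0, 1, 1) = (7, 3, 3, 2)
  J5 needs (0, 1, 3, 0) <= (7, 3, 3, 2) -> finishes; pool += (1, 1, 0, 1) = (8, 4, 3, 3)
  J6 needs (3, 3, 1, 0) <= (8, 4, 3, 3) -> finishes; pool += (2, 1, 3, 0) = (10, 5, 6, 3)


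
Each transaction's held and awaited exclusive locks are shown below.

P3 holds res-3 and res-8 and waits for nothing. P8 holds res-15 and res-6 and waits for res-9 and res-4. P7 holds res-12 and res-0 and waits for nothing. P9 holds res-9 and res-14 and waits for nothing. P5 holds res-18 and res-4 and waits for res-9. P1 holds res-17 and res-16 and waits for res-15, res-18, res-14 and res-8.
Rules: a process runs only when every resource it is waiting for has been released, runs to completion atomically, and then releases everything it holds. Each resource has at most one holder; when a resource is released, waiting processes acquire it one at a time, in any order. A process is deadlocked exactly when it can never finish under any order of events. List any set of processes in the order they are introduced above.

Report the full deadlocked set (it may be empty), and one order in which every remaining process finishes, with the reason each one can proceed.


Nothing here is deadlocked.
Key observation: the wait relation is loop-free; peeling off processes with no waits unwinds the whole state.
A valid finishing order for the others: P9, P5, P3, P8, P1, P7.
Walking it through:
  P9 waits on nothing -> runs at once and releases res-9 and res-14
  run P5 (all its waits — res-9 — are resolved); releases res-18 and res-4
  P3 waits on nothing -> runs at once and releases res-3 and res-8
  run P8 (all its waits — res-9 and res-4 — are resolved); releases res-15 and res-6
  run P1 (all its waits — res-15, res-18, res-14 and res-8 — are resolved); releases res-17 and res-16
  P7 waits on nothing -> runs at once and releases res-12 and res-0


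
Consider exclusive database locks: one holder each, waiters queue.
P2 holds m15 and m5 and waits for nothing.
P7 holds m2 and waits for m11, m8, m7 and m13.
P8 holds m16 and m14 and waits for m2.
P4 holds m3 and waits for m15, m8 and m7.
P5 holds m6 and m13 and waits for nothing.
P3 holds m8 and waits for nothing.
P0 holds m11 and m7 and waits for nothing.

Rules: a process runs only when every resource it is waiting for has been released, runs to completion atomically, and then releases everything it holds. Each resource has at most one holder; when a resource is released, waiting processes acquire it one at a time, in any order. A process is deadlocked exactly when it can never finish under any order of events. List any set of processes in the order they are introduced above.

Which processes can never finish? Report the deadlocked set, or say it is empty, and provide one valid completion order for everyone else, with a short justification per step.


Nothing here is deadlocked.
Key observation: the wait graph is acyclic; completion cascades from the unblocked processes through everyone else.
A valid finishing order for the others: P5, P3, P0, P7, P2, P8, P4.
Verifying each step:
  P5 waits on nothing -> runs at once and releases m6 and m13
  P3 waits on nothing -> runs at once and releases m8
  P0 waits on nothing -> runs at once and releases m11 and m7
  P7 waits on m11, m8, m7 and m13 — all released -> runs and releases m2
  P2 waits on nothing -> runs at once and releases m15 and m5
  P8 waits on m2 — all released -> runs and releases m16 and m14
  P4 waits on m15, m8 and m7 — all released -> runs and releases m3


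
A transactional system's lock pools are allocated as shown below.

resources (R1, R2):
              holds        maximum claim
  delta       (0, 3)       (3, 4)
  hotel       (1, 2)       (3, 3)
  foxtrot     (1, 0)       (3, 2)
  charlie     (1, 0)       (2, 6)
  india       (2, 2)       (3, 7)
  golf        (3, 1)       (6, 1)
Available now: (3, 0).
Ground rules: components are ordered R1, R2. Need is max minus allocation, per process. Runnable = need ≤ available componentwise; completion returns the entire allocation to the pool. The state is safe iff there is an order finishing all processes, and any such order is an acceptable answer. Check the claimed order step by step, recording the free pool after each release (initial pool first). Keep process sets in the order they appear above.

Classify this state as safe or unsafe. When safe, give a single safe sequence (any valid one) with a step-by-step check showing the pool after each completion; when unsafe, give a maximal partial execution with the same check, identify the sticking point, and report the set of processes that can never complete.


SAFE, for example via the order golf, delta, hotel, india, foxtrot, charlie.
Key observation: the first exact fit in this order is golf — it needs (3, 0) with (3, 0) free, meeting a requested resource to the last unit.
Verifying each step:
  pool = (3, 0)
  run golf (needs (3, 0), free (3, 0)); after release of (3, 1) the pool is (6, 1)
  run delta (needs (3, 1), free (6, 1)); after release of (0, 3) the pool is (6, 4)
  run hotel (needs (2, 1), free (6, 4)); after release of (1, 2) the pool is (7, 6)
  run india (needs (1, 5), free (7, 6)); after release of (2, 2) the pool is (9, 8)
  run foxtrot (needs (2, 2), free (9, 8)); after release of (1, 0) the pool is (10, 8)
  run charlie (needs (1, 6), free (10, 8)); after release of (1, 0) the pool is (11, 8)


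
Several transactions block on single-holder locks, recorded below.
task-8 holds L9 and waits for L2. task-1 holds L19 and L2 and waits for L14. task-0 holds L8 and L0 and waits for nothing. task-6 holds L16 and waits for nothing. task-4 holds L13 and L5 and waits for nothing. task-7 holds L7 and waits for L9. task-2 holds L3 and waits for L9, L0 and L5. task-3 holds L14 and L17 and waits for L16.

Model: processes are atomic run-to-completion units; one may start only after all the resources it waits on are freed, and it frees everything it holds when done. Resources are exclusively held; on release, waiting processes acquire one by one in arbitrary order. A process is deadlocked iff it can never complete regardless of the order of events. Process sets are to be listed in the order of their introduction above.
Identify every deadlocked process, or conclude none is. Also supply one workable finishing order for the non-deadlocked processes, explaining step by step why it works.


No process is deadlocked.
Key observation: there is no circular wait here — follow any chain and it reaches a process that is free to run now.
One completion order for the rest: task-6, task-3, task-1, task-8, task-7, task-4, task-0, task-2.
Walking it through:
  task-6 waits on nothing -> runs at once and releases L16
  task-3: everything it awaited (L16) is free; runs, freeing L14 and L17
  task-1: everything it awaited (L14) is free; runs, freeing L19 and L2
  task-8: everything it awaited (L2) is free; runs, freeing L9
  task-7: everything it awaited (L9) is free; runs, freeing L7
  task-4 waits on nothing -> runs at once and releases L13 and L5
  task-0 waits on nothing -> runs at once and releases L8 and L0
  task-2: everything it awaited (L9, L0 and L5) is free; runs, freeing L3


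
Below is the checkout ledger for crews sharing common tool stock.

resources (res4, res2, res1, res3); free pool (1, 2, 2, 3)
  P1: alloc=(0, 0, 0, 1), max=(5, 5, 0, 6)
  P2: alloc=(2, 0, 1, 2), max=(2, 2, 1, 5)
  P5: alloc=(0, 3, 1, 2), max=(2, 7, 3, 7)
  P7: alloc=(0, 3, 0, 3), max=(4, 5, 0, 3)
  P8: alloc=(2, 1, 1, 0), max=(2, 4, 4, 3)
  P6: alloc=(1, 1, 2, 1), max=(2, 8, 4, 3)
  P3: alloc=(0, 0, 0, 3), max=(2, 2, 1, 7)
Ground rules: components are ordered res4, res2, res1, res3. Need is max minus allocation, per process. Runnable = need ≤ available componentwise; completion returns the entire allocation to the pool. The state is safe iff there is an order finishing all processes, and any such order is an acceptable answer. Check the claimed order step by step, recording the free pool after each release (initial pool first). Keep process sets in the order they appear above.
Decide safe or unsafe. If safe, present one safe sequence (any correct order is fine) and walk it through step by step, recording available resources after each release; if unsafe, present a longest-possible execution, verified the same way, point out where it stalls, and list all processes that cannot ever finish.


UNSAFE — no complete ordering exists.
Key observation: after P2, P3 the pool peaks at (3, 2, 3, 8), and each blocked process is short somewhere: P1 on res4, res2; P5 on res2; P7 on res4; P8 on res2; P6 on res2.
Going as far as possible: P2, P3; after that, nothing fits. Verifying each step:
  pool = (1, 2, 2, 3)
  run P2 (needs (0, 2, 0, 3), free (1, 2, 2, 3)); after release of (2, 0, 1, 2) the pool is (3, 2, 3, 5)
  run P3 (needs (2, 2, 1, 4), free (3, 2, 3, 5)); after release of (0, 0, 0, 3) the pool is (3, 2, 3, 8)
  blocked: P1 wants (5, 5, 0, 5), pool (3, 2, 3, 8) — not enough res4 and res2
  blocked: P5 wants (2, 4, 2, 5), pool (3, 2, 3, 8) — not enough res2
  blocked: P7 wants (4, 2, 0, 0), pool (3, 2, 3, 8) — not enough res4
  blocked: P8 wants (0, 3, 3, 3), pool (3, 2, 3, 8) — not enough res2
  blocked: P6 wants (1, 7, 2, 2), pool (3, 2, 3, 8) — not enough res2
Never able to finish: P1, P5, P7, P8 and P6.


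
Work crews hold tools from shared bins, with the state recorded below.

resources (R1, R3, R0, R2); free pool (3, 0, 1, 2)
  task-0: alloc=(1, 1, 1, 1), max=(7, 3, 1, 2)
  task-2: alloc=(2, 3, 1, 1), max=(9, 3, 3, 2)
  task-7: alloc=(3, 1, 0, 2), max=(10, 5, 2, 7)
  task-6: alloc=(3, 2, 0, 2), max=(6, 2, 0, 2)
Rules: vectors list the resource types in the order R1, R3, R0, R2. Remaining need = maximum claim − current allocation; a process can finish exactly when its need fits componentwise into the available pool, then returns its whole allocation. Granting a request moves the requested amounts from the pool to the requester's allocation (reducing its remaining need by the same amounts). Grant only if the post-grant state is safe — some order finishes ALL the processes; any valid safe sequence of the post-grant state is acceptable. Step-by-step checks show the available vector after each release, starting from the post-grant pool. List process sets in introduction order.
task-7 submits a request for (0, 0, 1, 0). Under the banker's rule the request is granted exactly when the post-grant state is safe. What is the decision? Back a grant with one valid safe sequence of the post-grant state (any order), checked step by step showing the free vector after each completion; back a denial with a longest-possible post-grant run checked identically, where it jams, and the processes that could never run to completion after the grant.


DENY. Granting would leave the state unsafe.
Key observation: after task-6, task-0 the pool peaks at (7, 3, 1, 5), and each blocked process is short somewhere: task-2 on R0; task-7 on R3.
On the post-grant state, task-6, task-0 is a maximal run — nothing extends it. Check, step by step:
  pool = (3, 0, 0, 2)
  task-6: need (3, 0, 0, 0) fits (3, 0, 0, 2); releases (3, 2, 0, 2), pool now (6, 2, 0, 4)
  task-0: need (6, 2, 0, 1) fits (6, 2, 0, 4); releases (1, 1, 1, 1), pool now (7, 3, 1, 5)
  task-2 cannot run: need (7, 0, 2, 1) vs free (7, 3, 1, 5) (insufficient R0)
  task-7 cannot run: need (7, 4, 1, 5) vs free (7, 3, 1, 5) (insufficient R3)
Had the request been granted, task-2 and task-7 could never finish.


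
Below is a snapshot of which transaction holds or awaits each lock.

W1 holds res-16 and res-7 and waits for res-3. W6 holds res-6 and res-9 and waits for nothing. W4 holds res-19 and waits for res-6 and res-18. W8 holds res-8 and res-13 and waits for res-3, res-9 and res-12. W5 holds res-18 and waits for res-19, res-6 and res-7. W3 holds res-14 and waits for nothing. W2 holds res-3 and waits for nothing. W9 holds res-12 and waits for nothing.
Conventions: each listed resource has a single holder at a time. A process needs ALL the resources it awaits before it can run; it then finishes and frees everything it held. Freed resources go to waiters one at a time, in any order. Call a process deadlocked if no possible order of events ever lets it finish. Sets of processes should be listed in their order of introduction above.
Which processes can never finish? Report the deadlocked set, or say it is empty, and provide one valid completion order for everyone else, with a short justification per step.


The deadlocked set is W4 and W5.
Key observation: the cycle W4 -> W5 -> W4 can never break — each member waits on the next; no other process is dragged down with it.
One completion order for the rest: W3, W2, W6, W1, W9, W8.
Walking it through:
  W3: no waits; runs immediately, freeing res-14
  W2: no waits; runs immediately, freeing res-3
  W6: no waits; runs immediately, freeing res-6 and res-9
  W1: everything it awaited (res-3) is free; runs, freeing res-16 and res-7
  W9: no waits; runs immediately, freeing res-12
  W8: everything it awaited (res-3, res-9 and res-12) is free; runs, freeing res-8 and res-13


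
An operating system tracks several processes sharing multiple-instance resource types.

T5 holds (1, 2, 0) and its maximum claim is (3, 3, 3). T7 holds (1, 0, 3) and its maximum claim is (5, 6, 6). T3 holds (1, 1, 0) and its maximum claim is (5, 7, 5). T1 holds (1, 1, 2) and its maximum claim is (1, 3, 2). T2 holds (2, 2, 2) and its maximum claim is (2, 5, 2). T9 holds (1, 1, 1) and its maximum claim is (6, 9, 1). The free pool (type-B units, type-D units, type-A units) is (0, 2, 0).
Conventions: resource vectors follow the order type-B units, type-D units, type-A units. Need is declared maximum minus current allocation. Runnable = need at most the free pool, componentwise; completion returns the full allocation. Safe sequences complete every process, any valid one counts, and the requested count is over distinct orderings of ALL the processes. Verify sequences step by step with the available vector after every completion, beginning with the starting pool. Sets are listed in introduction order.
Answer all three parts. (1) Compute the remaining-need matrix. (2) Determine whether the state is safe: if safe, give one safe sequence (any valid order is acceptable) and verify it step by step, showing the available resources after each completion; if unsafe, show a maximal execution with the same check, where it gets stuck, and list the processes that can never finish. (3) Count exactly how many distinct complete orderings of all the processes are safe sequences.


(1) Need matrix, components ordered type-B units, type-D units, type-A units:
  T5: (2, 1, 3)
  T7: (4, 6, 3)
  T3: (4, 6, 5)
  T1: (0, 2, 0)
  T2: (0, 3, 0)
  T9: (5, 8, 0)
(2) SAFE — a valid safe sequence is T1, T2, T5, T7, T3, T9.
Key observation: T1 is the earliest step where a requested resource binds exactly: need (0, 2, 0), pool (0, 2, 0) at its turn.
Check, step by step:
  pool = (0, 2, 0)
  T1: need (0, 2, 0) fits (0, 2, 0); releases (1, 1, 2), pool now (1, 3, 2)
  T2: need (0, 3, 0) fits (1, 3, 2); releases (2, 2, 2), pool now (3, 5, 4)
  T5: need (2, 1, 3) fits (3, 5, 4); releases (1, 2, 0), pool now (4, 7, 4)
  T7: need (4, 6, 3) fits (4, 7, 4); releases (1, 0, 3), pool now (5, 7, 7)
  T3: need (4, 6, 5) fits (5, 7, 7); releases (1, 1, 0), pool now (6, 8, 7)
  T9: need (5, 8, 0) fits (6, 8, 7); releases (1, 1, 1), pool now (7, 9, 8)
(3) Exactly 1 of the possible complete orderings is a safe sequence.


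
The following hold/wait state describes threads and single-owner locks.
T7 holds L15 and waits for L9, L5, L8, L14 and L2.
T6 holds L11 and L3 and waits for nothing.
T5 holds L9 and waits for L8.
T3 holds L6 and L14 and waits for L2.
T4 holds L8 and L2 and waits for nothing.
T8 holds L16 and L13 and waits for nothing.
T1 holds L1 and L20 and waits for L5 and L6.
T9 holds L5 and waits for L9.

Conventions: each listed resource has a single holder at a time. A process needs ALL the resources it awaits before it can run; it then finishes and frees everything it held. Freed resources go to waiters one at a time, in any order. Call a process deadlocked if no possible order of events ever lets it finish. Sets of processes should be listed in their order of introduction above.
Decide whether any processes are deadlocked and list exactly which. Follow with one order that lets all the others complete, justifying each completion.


The deadlocked set is empty.
Key observation: every chain of waits terminates; starting from the processes that wait on nothing, all the rest unlock in turn.
The rest can finish in the order T4, T8, T5, T3, T9, T6, T1, T7.
Verifying each step:
  T4: no waits; runs immediately, freeing L8 and L2
  T8: no waits; runs immediately, freeing L16 and L13
  T5: everything it awaited (L8) is free; runs, freeing L9
  T3: everything it awaited (L2) is free; runs, freeing L6 and L14
  T9: everything it awaited (L9) is free; runs, freeing L5
  T6: no waits; runs immediately, freeing L11 and L3
  T1: everything it awaited (L5 and L6) is free; runs, freeing L1 and L20
  T7: everything it awaited (L9, L5, L8, L14 and L2) is free; runs, freeing L15


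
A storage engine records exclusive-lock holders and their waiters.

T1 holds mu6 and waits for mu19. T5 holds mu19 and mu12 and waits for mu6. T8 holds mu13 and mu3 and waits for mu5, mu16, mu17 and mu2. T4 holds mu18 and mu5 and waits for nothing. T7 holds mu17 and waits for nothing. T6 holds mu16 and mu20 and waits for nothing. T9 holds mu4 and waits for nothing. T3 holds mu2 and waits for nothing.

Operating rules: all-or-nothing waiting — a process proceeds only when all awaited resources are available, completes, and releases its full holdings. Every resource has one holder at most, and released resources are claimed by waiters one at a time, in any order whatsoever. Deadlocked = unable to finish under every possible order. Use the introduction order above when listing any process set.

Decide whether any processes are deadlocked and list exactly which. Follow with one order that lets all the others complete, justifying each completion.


Deadlocked: T1 and T5.
Key observation: along T1 -> T5 -> T1, each member waits on what the next one holds — a deadlock; no other process is dragged down with it.
One completion order for the rest: T9, T3, T6, T4, T7, T8.
Check, step by step:
  run T9 (it waits on nothing); releases mu4
  run T3 (it waits on nothing); releases mu2
  run T6 (it waits on nothing); releases mu16 and mu20
  run T4 (it waits on nothing); releases mu18 and mu5
  run T7 (it waits on nothing); releases mu17
  T8: everything it awaited (mu5, mu16, mu17 and mu2) is free; runs, freeing mu13 and mu3
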